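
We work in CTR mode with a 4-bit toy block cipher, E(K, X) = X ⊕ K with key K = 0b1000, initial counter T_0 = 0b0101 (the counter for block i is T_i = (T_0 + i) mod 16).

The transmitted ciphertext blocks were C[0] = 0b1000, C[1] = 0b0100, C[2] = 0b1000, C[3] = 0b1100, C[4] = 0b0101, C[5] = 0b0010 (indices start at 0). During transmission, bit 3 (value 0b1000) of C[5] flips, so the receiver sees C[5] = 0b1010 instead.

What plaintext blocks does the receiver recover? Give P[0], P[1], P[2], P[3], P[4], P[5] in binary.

CTR decryption: S_i = E(K, T_i) where T_i is the counter for block i; P_i = C_i ⊕ S_i.
Only C[5] changed, to 0b1010. In CTR, a change in C_i flips the same bit in P_i only; the keystream is unaffected. Decrypting the received ciphertext:
P[0]: T = 0b0101, S = E(K, T) = 0b1101; 0b1000 ⊕ 0b1101 = 0b0101.
P[1]: T = 0b0110, S = E(K, T) = 0b1110; 0b0100 ⊕ 0b1110 = 0b1010.
P[2]: T = 0b0111, S = E(K, T) = 0b1111; 0b1000 ⊕ 0b1111 = 0b0111.
P[3]: T = 0b1000, S = E(K, T) = 0b0000; 0b1100 ⊕ 0b0000 = 0b1100.
P[4]: T = 0b1001, S = E(K, T) = 0b0001; 0b0101 ⊕ 0b0001 = 0b0100.
P[5]: T = 0b1010, S = E(K, T) = 0b0010; 0b1010 ⊕ 0b0010 = 0b1000.
Blocks that differ from the original plaintext: P[5].

P[0] = 0b0101, P[1] = 0b1010, P[2] = 0b0111, P[3] = 0b1100, P[4] = 0b0100, P[5] = 0b1000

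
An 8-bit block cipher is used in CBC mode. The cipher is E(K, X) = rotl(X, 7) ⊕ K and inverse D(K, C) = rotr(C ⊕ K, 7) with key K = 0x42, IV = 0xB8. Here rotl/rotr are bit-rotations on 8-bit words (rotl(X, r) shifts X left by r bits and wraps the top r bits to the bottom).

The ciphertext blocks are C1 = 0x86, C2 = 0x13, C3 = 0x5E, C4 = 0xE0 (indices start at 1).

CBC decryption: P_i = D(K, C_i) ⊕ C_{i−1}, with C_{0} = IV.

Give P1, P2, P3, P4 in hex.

P1 = 0x31, P2 = 0x24, P3 = 0x2B, P4 = 0x1B

P1: D(K, 0x86) = 0x89; 0x89 ⊕ 0xB8 = 0x31.
P2: D(K, 0x13) = 0xA2; 0xA2 ⊕ 0x86 = 0x24.
P3: D(K, 0x5E) = 0x38; 0x38 ⊕ 0x13 = 0x2B.
P4: D(K, 0xE0) = 0x45; 0x45 ⊕ 0x5E = 0x1B.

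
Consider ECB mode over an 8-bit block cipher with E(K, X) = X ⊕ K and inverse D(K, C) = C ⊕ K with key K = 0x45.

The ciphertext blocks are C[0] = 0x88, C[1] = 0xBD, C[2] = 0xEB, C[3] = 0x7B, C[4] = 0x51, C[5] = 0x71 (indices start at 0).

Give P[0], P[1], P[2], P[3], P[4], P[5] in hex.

ECB decryption: P_i = D(K, C_i).
P[0]: D(K, 0x88) = 0xCD.
P[1]: D(K, 0xBD) = 0xF8.
P[2]: D(K, 0xEB) = 0xAE.
P[3]: D(K, 0x7B) = 0x3E.
P[4]: D(K, 0x51) = 0x14.
P[5]: D(K, 0x71) = 0x34.

P[0] = 0xCD, P[1] = 0xF8, P[2] = 0xAE, P[3] = 0x3E, P[4] = 0x14, P[5] = 0x34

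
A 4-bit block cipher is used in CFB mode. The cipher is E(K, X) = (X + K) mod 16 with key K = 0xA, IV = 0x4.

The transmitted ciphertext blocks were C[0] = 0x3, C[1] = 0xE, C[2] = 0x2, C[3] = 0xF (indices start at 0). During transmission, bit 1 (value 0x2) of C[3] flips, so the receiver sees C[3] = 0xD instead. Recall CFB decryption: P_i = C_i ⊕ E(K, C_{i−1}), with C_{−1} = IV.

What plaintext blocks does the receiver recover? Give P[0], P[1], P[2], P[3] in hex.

Only C[3] changed, to 0xD. In CFB, a change in C_i flips the same bit in P_i and garbles P_{i+1}. Decrypting the received ciphertext:
P[0]: E(K, 0x4) = 0xE; 0x3 ⊕ 0xE = 0xD.
P[1]: E(K, 0x3) = 0xD; 0xE ⊕ 0xD = 0x3.
P[2]: E(K, 0xE) = 0x8; 0x2 ⊕ 0x8 = 0xA.
P[3]: E(K, 0x2) = 0xC; 0xD ⊕ 0xC = 0x1.
Blocks that differ from the original plaintext: P[3].

P[0] = 0xD, P[1] = 0x3, P[2] = 0xA, P[3] = 0x1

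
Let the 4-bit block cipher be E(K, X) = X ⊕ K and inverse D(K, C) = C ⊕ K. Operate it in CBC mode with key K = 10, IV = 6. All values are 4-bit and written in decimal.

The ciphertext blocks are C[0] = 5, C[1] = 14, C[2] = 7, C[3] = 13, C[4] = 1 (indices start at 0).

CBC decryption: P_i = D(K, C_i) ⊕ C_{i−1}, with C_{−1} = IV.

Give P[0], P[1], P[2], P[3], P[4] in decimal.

P[0]: D(K, 5) = 15; 15 ⊕ 6 = 9.
P[1]: D(K, 14) = 4; 4 ⊕ 5 = 1.
P[2]: D(K, 7) = 13; 13 ⊕ 14 = 3.
P[3]: D(K, 13) = 7; 7 ⊕ 7 = 0.
P[4]: D(K, 1) = 11; 11 ⊕ 13 = 6.

P[0] = 9, P[1] = 1, P[2] = 3, P[3] = 0, P[4] = 6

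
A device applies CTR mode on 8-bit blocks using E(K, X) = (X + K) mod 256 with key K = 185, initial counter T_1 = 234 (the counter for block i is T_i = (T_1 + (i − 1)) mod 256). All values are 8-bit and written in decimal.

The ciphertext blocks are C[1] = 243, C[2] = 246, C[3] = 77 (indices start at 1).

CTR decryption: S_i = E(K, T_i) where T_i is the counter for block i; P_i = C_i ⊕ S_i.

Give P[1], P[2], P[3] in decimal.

P[1] = 80, P[2] = 82, P[3] = 232

P[1]: T = 234, S = E(K, T) = 163; 243 ⊕ 163 = 80.
P[2]: T = 235, S = E(K, T) = 164; 246 ⊕ 164 = 82.
P[3]: T = 236, S = E(K, T) = 165; 77 ⊕ 165 = 232.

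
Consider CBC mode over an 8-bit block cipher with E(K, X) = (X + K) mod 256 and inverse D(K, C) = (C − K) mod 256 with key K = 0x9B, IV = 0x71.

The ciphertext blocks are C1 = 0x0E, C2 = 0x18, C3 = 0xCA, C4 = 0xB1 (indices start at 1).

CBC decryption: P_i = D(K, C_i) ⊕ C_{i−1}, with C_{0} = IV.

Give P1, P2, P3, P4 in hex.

P1: D(K, 0x0E) = 0x73; 0x73 ⊕ 0x71 = 0x02.
P2: D(K, 0x18) = 0x7D; 0x7D ⊕ 0x0E = 0x73.
P3: D(K, 0xCA) = 0x2F; 0x2F ⊕ 0x18 = 0x37.
P4: D(K, 0xB1) = 0x16; 0x16 ⊕ 0xCA = 0xDC.

P1 = 0x02, P2 = 0x73, P3 = 0x37, P4 = 0xDC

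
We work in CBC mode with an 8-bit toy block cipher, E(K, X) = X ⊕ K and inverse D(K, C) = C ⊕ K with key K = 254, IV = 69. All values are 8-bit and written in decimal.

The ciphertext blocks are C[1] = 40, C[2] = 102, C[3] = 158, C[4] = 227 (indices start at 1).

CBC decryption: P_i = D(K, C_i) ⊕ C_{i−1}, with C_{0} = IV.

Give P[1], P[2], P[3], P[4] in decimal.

P[1]: D(K, 40) = 214; 214 ⊕ 69 = 147.
P[2]: D(K, 102) = 152; 152 ⊕ 40 = 176.
P[3]: D(K, 158) = 96; 96 ⊕ 102 = 6.
P[4]: D(K, 227) = 29; 29 ⊕ 158 = 131.

P[1] = 147, P[2] = 176, P[3] = 6, P[4] = 131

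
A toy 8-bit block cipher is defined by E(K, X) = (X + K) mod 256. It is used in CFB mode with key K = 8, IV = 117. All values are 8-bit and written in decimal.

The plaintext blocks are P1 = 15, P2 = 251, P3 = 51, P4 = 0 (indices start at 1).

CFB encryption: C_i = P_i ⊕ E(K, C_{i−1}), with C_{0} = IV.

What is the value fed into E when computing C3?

C1: E(K, 117) = 125; 15 ⊕ 125 = 114.
C2: E(K, 114) = 122; 251 ⊕ 122 = 129.
C3: E(K, 129) = 137; 51 ⊕ 137 = 186.
So the input to E for block 3 is 129.

129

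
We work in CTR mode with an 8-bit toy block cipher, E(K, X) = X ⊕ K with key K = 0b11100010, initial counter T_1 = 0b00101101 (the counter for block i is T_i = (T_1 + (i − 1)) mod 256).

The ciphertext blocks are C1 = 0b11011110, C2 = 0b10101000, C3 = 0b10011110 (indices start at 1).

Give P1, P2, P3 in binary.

P1 = 0b00010001, P2 = 0b01100100, P3 = 0b01010011

CTR decryption: S_i = E(K, T_i) where T_i is the counter for block i; P_i = C_i ⊕ S_i.
P1: T = 0b00101101, S = E(K, T) = 0b11001111; 0b11011110 ⊕ 0b11001111 = 0b00010001.
P2: T = 0b00101110, S = E(K, T) = 0b11001100; 0b10101000 ⊕ 0b11001100 = 0b01100100.
P3: T = 0b00101111, S = E(K, T) = 0b11001101; 0b10011110 ⊕ 0b11001101 = 0b01010011.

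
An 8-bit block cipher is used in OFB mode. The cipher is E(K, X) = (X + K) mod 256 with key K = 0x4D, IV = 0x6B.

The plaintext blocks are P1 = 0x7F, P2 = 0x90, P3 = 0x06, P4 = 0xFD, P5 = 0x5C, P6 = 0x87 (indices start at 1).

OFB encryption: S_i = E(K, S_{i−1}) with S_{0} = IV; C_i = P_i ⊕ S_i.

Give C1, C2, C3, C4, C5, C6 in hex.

C1 = 0xC7, C2 = 0x95, C3 = 0x54, C4 = 0x62, C5 = 0xB0, C6 = 0xBE

C1: S = E(K, 0x6B) = 0xB8; 0x7F ⊕ 0xB8 = 0xC7.
C2: S = E(K, 0xB8) = 0x05; 0x90 ⊕ 0x05 = 0x95.
C3: S = E(K, 0x05) = 0x52; 0x06 ⊕ 0x52 = 0x54.
C4: S = E(K, 0x52) = 0x9F; 0xFD ⊕ 0x9F = 0x62.
C5: S = E(K, 0x9F) = 0xEC; 0x5C ⊕ 0xEC = 0xB0.
C6: S = E(K, 0xEC) = 0x39; 0x87 ⊕ 0x39 = 0xBE.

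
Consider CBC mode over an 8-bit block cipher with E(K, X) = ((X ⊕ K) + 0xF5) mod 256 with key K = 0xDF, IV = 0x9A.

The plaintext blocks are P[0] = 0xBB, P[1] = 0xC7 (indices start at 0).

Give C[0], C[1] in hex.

C[0] = 0xF3, C[1] = 0xE0

CBC encryption: C_i = E(K, P_i ⊕ C_{i−1}), with C_{−1} = IV.
C[0]: P[0] ⊕ 0x9A = 0x21; E(K, 0x21) = 0xF3.
C[1]: P[1] ⊕ 0xF3 = 0x34; E(K, 0x34) = 0xE0.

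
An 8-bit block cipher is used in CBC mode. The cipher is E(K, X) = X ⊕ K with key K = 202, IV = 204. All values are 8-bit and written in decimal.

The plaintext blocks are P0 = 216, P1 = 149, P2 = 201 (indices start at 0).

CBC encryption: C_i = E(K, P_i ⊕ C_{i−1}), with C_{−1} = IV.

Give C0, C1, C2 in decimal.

C0 = 222, C1 = 129, C2 = 130

C0: P0 ⊕ 204 = 20; E(K, 20) = 222.
C1: P1 ⊕ 222 = 75; E(K, 75) = 129.
C2: P2 ⊕ 129 = 72; E(K, 72) = 130.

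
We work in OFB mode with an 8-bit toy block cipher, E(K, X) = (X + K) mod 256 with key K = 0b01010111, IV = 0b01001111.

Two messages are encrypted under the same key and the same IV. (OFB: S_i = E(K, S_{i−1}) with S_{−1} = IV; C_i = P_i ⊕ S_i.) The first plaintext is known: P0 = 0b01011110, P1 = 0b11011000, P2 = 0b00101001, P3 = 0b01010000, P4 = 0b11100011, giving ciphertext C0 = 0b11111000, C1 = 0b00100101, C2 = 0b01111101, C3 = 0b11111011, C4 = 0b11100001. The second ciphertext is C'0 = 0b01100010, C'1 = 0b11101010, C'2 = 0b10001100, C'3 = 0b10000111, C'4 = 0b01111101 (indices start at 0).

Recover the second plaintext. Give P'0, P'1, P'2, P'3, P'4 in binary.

In OFB with a reused IV, both messages share the same keystream S_i, so C_i ⊕ C'_i = P_i ⊕ P'_i and thus P'_i = P_i ⊕ C_i ⊕ C'_i.
P'0: 0b01011110 ⊕ 0b11111000 ⊕ 0b01100010 = 0b11000100.
P'1: 0b11011000 ⊕ 0b00100101 ⊕ 0b11101010 = 0b00010111.
P'2: 0b00101001 ⊕ 0b01111101 ⊕ 0b10001100 = 0b11011000.
P'3: 0b01010000 ⊕ 0b11111011 ⊕ 0b10000111 = 0b00101100.
P'4: 0b11100011 ⊕ 0b11100001 ⊕ 0b01111101 = 0b01111111.

P'0 = 0b11000100, P'1 = 0b00010111, P'2 = 0b11011000, P'3 = 0b00101100, P'4 = 0b01111111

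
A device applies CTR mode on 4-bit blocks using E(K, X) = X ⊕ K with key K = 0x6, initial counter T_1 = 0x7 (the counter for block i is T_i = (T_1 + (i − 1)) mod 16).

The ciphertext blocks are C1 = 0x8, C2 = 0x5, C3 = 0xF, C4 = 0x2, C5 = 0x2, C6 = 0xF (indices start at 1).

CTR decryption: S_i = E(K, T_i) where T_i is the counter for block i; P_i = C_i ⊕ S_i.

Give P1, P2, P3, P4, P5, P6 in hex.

P1 = 0x9, P2 = 0xB, P3 = 0x0, P4 = 0xE, P5 = 0xF, P6 = 0x5

P1: T = 0x7, S = E(K, T) = 0x1; 0x8 ⊕ 0x1 = 0x9.
P2: T = 0x8, S = E(K, T) = 0xE; 0x5 ⊕ 0xE = 0xB.
P3: T = 0x9, S = E(K, T) = 0xF; 0xF ⊕ 0xF = 0x0.
P4: T = 0xA, S = E(K, T) = 0xC; 0x2 ⊕ 0xC = 0xE.
P5: T = 0xB, S = E(K, T) = 0xD; 0x2 ⊕ 0xD = 0xF.
P6: T = 0xC, S = E(K, T) = 0xA; 0xF ⊕ 0xA = 0x5.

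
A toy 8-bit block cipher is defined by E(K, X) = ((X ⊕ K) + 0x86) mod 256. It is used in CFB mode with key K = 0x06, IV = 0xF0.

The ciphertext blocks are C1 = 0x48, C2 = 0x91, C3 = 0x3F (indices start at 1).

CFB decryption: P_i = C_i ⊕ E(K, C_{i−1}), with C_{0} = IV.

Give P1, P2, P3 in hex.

P1: E(K, 0xF0) = 0x7C; 0x48 ⊕ 0x7C = 0x34.
P2: E(K, 0x48) = 0xD4; 0x91 ⊕ 0xD4 = 0x45.
P3: E(K, 0x91) = 0x1D; 0x3F ⊕ 0x1D = 0x22.

P1 = 0x34, P2 = 0x45, P3 = 0x22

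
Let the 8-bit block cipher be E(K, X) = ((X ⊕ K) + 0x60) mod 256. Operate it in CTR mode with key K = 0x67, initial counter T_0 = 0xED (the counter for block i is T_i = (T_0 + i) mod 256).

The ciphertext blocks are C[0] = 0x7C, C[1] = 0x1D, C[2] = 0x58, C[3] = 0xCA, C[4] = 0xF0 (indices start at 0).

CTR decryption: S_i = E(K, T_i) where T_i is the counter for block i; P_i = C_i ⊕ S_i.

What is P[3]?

P[3]: T = 0xF0, S = E(K, T) = 0xF7; 0xCA ⊕ 0xF7 = 0x3D.

P[3] = 0x3D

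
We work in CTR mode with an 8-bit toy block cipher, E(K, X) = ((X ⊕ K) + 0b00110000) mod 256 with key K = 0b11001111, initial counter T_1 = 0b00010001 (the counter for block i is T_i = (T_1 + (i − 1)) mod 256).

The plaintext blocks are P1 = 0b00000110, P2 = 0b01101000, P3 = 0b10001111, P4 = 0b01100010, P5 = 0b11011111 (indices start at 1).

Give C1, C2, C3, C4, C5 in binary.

CTR encryption: S_i = E(K, T_i) where T_i is the counter for block i; C_i = P_i ⊕ S_i.
C1: T = 0b00010001, S = E(K, T) = 0b00001110; 0b00000110 ⊕ 0b00001110 = 0b00001000.
C2: T = 0b00010010, S = E(K, T) = 0b00001101; 0b01101000 ⊕ 0b00001101 = 0b01100101.
C3: T = 0b00010011, S = E(K, T) = 0b00001100; 0b10001111 ⊕ 0b00001100 = 0b10000011.
C4: T = 0b00010100, S = E(K, T) = 0b00001011; 0b01100010 ⊕ 0b00001011 = 0b01101001.
C5: T = 0b00010101, S = E(K, T) = 0b00001010; 0b11011111 ⊕ 0b00001010 = 0b11010101.

C1 = 0b00001000, C2 = 0b01100101, C3 = 0b10000011, C4 = 0b01101001, C5 = 0b11010101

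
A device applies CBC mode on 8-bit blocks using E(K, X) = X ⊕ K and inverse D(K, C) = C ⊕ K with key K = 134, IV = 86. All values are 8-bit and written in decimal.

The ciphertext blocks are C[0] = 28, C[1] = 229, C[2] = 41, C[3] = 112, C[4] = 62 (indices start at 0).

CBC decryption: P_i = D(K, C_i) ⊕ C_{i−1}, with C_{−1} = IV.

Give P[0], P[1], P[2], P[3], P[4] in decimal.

P[0]: D(K, 28) = 154; 154 ⊕ 86 = 204.
P[1]: D(K, 229) = 99; 99 ⊕ 28 = 127.
P[2]: D(K, 41) = 175; 175 ⊕ 229 = 74.
P[3]: D(K, 112) = 246; 246 ⊕ 41 = 223.
P[4]: D(K, 62) = 184; 184 ⊕ 112 = 200.

P[0] = 204, P[1] = 127, P[2] = 74, P[3] = 223, P[4] = 200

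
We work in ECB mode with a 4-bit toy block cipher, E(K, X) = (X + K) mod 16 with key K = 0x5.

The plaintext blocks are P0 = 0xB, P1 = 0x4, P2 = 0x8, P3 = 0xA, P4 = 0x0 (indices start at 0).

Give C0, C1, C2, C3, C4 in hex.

ECB encryption: C_i = E(K, P_i).
C0: E(K, 0xB) = 0x0.
C1: E(K, 0x4) = 0x9.
C2: E(K, 0x8) = 0xD.
C3: E(K, 0xA) = 0xF.
C4: E(K, 0x0) = 0x5.

C0 = 0x0, C1 = 0x9, C2 = 0xD, C3 = 0xF, C4 = 0x5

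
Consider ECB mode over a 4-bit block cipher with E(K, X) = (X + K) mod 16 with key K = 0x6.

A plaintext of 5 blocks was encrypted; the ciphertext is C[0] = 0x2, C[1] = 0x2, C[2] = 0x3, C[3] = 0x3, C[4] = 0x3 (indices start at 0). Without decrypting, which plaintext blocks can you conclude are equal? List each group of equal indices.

ECB encrypts each block independently with the same key, so equal ciphertext blocks imply equal plaintext blocks.
C[0] = C[1] = 0x2, so P[0] = P[1].
C[2] = C[3] = C[4] = 0x3, so P[2] = P[3] = P[4].

P[0] = P[1]; P[2] = P[3] = P[4]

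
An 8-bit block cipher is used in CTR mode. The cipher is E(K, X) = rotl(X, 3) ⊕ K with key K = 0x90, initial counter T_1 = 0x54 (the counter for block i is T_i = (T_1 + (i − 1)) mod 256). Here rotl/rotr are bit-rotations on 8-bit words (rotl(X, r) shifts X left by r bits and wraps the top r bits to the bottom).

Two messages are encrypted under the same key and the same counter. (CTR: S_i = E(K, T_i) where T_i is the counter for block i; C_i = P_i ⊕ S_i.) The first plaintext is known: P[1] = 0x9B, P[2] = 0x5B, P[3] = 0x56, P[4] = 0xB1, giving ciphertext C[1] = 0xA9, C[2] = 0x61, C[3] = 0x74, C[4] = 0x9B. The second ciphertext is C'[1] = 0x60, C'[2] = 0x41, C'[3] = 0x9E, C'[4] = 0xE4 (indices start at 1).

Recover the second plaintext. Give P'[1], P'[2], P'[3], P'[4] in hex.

In CTR with a reused counter, both messages share the same keystream S_i, so C_i ⊕ C'_i = P_i ⊕ P'_i and thus P'_i = P_i ⊕ C_i ⊕ C'_i.
P'[1]: 0x9B ⊕ 0xA9 ⊕ 0x60 = 0x52.
P'[2]: 0x5B ⊕ 0x61 ⊕ 0x41 = 0x7B.
P'[3]: 0x56 ⊕ 0x74 ⊕ 0x9E = 0xBC.
P'[4]: 0xB1 ⊕ 0x9B ⊕ 0xE4 = 0xCE.

P'[1] = 0x52, P'[2] = 0x7B, P'[3] = 0xBC, P'[4] = 0xCE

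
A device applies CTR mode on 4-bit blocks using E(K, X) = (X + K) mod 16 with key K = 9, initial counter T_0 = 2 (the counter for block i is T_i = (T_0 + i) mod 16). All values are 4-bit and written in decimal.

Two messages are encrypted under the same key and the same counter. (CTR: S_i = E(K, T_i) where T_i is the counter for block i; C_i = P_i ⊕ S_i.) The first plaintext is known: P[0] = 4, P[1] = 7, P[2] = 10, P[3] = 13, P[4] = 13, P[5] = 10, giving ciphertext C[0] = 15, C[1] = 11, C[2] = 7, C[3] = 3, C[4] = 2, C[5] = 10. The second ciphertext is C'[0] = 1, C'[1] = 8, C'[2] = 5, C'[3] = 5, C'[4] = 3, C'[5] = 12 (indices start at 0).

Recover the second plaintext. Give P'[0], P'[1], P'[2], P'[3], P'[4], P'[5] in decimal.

In CTR with a reused counter, both messages share the same keystream S_i, so C_i ⊕ C'_i = P_i ⊕ P'_i and thus P'_i = P_i ⊕ C_i ⊕ C'_i.
P'[0]: 4 ⊕ 15 ⊕ 1 = 10.
P'[1]: 7 ⊕ 11 ⊕ 8 = 4.
P'[2]: 10 ⊕ 7 ⊕ 5 = 8.
P'[3]: 13 ⊕ 3 ⊕ 5 = 11.
P'[4]: 13 ⊕ 2 ⊕ 3 = 12.
P'[5]: 10 ⊕ 10 ⊕ 12 = 12.

P'[0] = 10, P'[1] = 4, P'[2] = 8, P'[3] = 11, P'[4] = 12, P'[5] = 12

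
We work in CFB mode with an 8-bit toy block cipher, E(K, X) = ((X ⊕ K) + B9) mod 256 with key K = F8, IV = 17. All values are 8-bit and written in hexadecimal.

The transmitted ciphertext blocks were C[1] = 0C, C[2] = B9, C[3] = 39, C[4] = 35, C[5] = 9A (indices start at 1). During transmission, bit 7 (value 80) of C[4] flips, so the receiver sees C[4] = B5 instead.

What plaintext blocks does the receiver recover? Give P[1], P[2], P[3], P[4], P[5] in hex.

P[1] = A4, P[2] = 14, P[3] = C3, P[4] = CF, P[5] = 9C

CFB decryption: P_i = C_i ⊕ E(K, C_{i−1}), with C_{0} = IV.
Only C[4] changed, to B5. In CFB, a change in C_i flips the same bit in P_i and garbles P_{i+1}. Decrypting the received ciphertext:
P[1]: E(K, 17) = A8; 0C ⊕ A8 = A4.
P[2]: E(K, 0C) = AD; B9 ⊕ AD = 14.
P[3]: E(K, B9) = FA; 39 ⊕ FA = C3.
P[4]: E(K, 39) = 7A; B5 ⊕ 7A = CF.
P[5]: E(K, B5) = 06; 9A ⊕ 06 = 9C.
Blocks that differ from the original plaintext: P[4], P[5].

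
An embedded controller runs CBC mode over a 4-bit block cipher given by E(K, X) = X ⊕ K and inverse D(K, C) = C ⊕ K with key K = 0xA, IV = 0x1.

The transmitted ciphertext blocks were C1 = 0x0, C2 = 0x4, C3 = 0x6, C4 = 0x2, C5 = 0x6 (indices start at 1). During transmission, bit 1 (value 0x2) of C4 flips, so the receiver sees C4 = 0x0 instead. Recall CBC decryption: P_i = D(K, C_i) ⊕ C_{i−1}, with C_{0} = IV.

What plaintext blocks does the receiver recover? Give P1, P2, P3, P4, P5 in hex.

P1 = 0xB, P2 = 0xE, P3 = 0x8, P4 = 0xC, P5 = 0xC

Only C4 changed, to 0x0. In CBC, a change in C_i garbles P_i and flips the same bit in P_{i+1}. Decrypting the received ciphertext:
P1: D(K, 0x0) = 0xA; 0xA ⊕ 0x1 = 0xB.
P2: D(K, 0x4) = 0xE; 0xE ⊕ 0x0 = 0xE.
P3: D(K, 0x6) = 0xC; 0xC ⊕ 0x4 = 0x8.
P4: D(K, 0x0) = 0xA; 0xA ⊕ 0x6 = 0xC.
P5: D(K, 0x6) = 0xC; 0xC ⊕ 0x0 = 0xC.
Blocks that differ from the original plaintext: P4, P5.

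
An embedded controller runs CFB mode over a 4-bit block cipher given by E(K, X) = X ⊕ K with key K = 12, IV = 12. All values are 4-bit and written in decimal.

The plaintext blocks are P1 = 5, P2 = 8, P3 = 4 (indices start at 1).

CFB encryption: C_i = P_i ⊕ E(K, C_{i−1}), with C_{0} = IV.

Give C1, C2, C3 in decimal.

C1: E(K, 12) = 0; 5 ⊕ 0 = 5.
C2: E(K, 5) = 9; 8 ⊕ 9 = 1.
C3: E(K, 1) = 13; 4 ⊕ 13 = 9.

C1 = 5, C2 = 1, C3 = 9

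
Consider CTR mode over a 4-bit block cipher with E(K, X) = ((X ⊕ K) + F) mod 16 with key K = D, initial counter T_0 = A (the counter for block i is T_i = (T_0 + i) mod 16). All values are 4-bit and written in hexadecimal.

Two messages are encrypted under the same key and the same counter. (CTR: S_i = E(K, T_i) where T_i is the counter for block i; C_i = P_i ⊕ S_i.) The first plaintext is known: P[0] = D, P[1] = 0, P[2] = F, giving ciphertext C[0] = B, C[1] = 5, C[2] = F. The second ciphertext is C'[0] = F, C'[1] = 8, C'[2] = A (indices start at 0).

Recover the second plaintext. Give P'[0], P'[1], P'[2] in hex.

In CTR with a reused counter, both messages share the same keystream S_i, so C_i ⊕ C'_i = P_i ⊕ P'_i and thus P'_i = P_i ⊕ C_i ⊕ C'_i.
P'[0]: D ⊕ B ⊕ F = 9.
P'[1]: 0 ⊕ 5 ⊕ 8 = D.
P'[2]: F ⊕ F ⊕ A = A.

P'[0] = 9, P'[1] = D, P'[2] = A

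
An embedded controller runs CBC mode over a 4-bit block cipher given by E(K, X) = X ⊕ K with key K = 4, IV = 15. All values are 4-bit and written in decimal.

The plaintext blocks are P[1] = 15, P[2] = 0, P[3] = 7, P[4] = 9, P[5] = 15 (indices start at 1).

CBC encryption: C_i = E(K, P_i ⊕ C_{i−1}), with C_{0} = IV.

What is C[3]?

C[3] = 3

C[1]: P[1] ⊕ 15 = 0; E(K, 0) = 4.
C[2]: P[2] ⊕ 4 = 4; E(K, 4) = 0.
C[3]: P[3] ⊕ 0 = 7; E(K, 7) = 3.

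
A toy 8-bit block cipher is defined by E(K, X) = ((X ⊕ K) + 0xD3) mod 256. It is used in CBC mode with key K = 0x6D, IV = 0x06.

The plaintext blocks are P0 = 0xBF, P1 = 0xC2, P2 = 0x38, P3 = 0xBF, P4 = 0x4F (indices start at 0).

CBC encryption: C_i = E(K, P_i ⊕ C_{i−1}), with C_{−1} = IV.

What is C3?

C0: P0 ⊕ 0x06 = 0xB9; E(K, 0xB9) = 0xA7.
C1: P1 ⊕ 0xA7 = 0x65; E(K, 0x65) = 0xDB.
C2: P2 ⊕ 0xDB = 0xE3; E(K, 0xE3) = 0x61.
C3: P3 ⊕ 0x61 = 0xDE; E(K, 0xDE) = 0x86.

C3 = 0x86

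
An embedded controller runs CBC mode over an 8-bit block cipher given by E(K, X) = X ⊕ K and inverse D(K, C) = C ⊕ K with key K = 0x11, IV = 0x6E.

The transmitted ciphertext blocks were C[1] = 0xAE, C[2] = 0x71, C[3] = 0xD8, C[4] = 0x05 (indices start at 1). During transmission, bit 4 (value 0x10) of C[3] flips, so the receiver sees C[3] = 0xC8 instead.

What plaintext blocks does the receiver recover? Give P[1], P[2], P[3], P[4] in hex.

CBC decryption: P_i = D(K, C_i) ⊕ C_{i−1}, with C_{0} = IV.
Only C[3] changed, to 0xC8. In CBC, a change in C_i garbles P_i and flips the same bit in P_{i+1}. Decrypting the received ciphertext:
P[1]: D(K, 0xAE) = 0xBF; 0xBF ⊕ 0x6E = 0xD1.
P[2]: D(K, 0x71) = 0x60; 0x60 ⊕ 0xAE = 0xCE.
P[3]: D(K, 0xC8) = 0xD9; 0xD9 ⊕ 0x71 = 0xA8.
P[4]: D(K, 0x05) = 0x14; 0x14 ⊕ 0xC8 = 0xDC.
Blocks that differ from the original plaintext: P[3], P[4].

P[1] = 0xD1, P[2] = 0xCE, P[3] = 0xA8, P[4] = 0xDC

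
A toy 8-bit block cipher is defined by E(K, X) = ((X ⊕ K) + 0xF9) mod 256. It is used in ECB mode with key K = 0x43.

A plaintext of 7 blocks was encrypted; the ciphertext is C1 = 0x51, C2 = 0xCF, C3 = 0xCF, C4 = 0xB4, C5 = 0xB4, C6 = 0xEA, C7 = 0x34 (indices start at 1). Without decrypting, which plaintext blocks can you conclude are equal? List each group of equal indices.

ECB encrypts each block independently with the same key, so equal ciphertext blocks imply equal plaintext blocks.
C2 = C3 = 0xCF, so P2 = P3.
C4 = C5 = 0xB4, so P4 = P5.

P2 = P3; P4 = P5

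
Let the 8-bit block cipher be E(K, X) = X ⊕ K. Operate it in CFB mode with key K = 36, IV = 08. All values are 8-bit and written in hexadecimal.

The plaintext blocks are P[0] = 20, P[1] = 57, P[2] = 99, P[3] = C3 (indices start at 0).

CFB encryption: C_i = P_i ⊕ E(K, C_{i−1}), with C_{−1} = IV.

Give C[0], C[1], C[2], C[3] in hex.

C[0] = 1E, C[1] = 7F, C[2] = D0, C[3] = 25

C[0]: E(K, 08) = 3E; 20 ⊕ 3E = 1E.
C[1]: E(K, 1E) = 28; 57 ⊕ 28 = 7F.
C[2]: E(K, 7F) = 49; 99 ⊕ 49 = D0.
C[3]: E(K, D0) = E6; C3 ⊕ E6 = 25.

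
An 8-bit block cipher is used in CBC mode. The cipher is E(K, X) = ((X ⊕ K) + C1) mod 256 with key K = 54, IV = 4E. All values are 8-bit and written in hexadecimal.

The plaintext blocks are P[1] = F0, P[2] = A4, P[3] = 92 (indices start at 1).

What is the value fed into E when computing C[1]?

CBC encryption: C_i = E(K, P_i ⊕ C_{i−1}), with C_{0} = IV.
C[1]: P[1] ⊕ 4E = BE; E(K, BE) = AB.
So the input to E for block [1] is BE.

BE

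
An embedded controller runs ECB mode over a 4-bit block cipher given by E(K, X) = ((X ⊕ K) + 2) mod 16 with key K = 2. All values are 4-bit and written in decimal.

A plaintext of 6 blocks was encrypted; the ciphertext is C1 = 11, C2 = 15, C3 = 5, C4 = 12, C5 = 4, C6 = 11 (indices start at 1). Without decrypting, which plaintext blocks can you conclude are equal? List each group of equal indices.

ECB encrypts each block independently with the same key, so equal ciphertext blocks imply equal plaintext blocks.
C1 = C6 = 11, so P1 = P6.

P1 = P6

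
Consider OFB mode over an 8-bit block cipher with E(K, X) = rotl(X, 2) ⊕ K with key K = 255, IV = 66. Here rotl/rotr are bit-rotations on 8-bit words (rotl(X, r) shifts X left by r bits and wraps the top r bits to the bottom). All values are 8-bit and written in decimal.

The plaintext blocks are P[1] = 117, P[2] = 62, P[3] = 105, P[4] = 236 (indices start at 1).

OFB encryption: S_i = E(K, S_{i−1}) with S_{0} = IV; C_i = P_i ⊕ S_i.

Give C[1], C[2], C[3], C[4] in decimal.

C[1] = 131, C[2] = 26, C[3] = 6, C[4] = 174

C[1]: S = E(K, 66) = 246; 117 ⊕ 246 = 131.
C[2]: S = E(K, 246) = 36; 62 ⊕ 36 = 26.
C[3]: S = E(K, 36) = 111; 105 ⊕ 111 = 6.
C[4]: S = E(K, 111) = 66; 236 ⊕ 66 = 174.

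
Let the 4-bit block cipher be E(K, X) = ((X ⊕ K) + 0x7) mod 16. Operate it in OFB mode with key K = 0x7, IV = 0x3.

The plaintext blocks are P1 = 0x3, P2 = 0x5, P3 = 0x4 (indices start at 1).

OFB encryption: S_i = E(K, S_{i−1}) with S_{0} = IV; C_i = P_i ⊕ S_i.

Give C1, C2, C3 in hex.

C1: S = E(K, 0x3) = 0xB; 0x3 ⊕ 0xB = 0x8.
C2: S = E(K, 0xB) = 0x3; 0x5 ⊕ 0x3 = 0x6.
C3: S = E(K, 0x3) = 0xB; 0x4 ⊕ 0xB = 0xF.

C1 = 0x8, C2 = 0x6, C3 = 0xF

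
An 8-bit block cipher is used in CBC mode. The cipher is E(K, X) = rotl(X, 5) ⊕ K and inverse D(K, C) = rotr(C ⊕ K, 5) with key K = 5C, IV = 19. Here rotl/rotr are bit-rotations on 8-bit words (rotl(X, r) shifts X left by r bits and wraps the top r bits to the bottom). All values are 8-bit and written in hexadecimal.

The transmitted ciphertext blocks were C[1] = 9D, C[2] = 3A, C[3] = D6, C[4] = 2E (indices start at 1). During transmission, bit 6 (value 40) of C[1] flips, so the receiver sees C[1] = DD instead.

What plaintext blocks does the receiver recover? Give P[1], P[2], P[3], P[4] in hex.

P[1] = 15, P[2] = EE, P[3] = 6E, P[4] = 45

CBC decryption: P_i = D(K, C_i) ⊕ C_{i−1}, with C_{0} = IV.
Only C[1] changed, to DD. In CBC, a change in C_i garbles P_i and flips the same bit in P_{i+1}. Decrypting the received ciphertext:
P[1]: D(K, DD) = 0C; 0C ⊕ 19 = 15.
P[2]: D(K, 3A) = 33; 33 ⊕ DD = EE.
P[3]: D(K, D6) = 54; 54 ⊕ 3A = 6E.
P[4]: D(K, 2E) = 93; 93 ⊕ D6 = 45.
Blocks that differ from the original plaintext: P[1], P[2].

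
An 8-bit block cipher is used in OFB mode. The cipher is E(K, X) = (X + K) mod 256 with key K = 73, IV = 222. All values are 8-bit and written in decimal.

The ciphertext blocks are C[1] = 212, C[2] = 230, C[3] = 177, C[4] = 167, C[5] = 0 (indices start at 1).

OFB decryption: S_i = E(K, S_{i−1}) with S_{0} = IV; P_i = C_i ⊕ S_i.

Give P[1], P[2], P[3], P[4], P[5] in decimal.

P[1]: S = E(K, 222) = 39; 212 ⊕ 39 = 243.
P[2]: S = E(K, 39) = 112; 230 ⊕ 112 = 150.
P[3]: S = E(K, 112) = 185; 177 ⊕ 185 = 8.
P[4]: S = E(K, 185) = 2; 167 ⊕ 2 = 165.
P[5]: S = E(K, 2) = 75; 0 ⊕ 75 = 75.

P[1] = 243, P[2] = 150, P[3] = 8, P[4] = 165, P[5] = 75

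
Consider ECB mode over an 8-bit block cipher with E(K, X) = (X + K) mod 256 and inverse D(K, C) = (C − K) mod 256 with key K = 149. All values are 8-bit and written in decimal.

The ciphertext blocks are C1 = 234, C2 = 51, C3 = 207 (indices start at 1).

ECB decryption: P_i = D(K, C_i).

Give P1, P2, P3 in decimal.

P1 = 85, P2 = 158, P3 = 58

P1: D(K, 234) = 85.
P2: D(K, 51) = 158.
P3: D(K, 207) = 58.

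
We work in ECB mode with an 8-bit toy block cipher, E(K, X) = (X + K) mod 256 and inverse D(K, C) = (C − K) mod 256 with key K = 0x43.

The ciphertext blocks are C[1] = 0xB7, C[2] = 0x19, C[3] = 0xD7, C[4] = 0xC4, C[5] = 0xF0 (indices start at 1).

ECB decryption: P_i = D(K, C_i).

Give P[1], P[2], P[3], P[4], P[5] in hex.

P[1]: D(K, 0xB7) = 0x74.
P[2]: D(K, 0x19) = 0xD6.
P[3]: D(K, 0xD7) = 0x94.
P[4]: D(K, 0xC4) = 0x81.
P[5]: D(K, 0xF0) = 0xAD.

P[1] = 0x74, P[2] = 0xD6, P[3] = 0x94, P[4] = 0x81, P[5] = 0xAD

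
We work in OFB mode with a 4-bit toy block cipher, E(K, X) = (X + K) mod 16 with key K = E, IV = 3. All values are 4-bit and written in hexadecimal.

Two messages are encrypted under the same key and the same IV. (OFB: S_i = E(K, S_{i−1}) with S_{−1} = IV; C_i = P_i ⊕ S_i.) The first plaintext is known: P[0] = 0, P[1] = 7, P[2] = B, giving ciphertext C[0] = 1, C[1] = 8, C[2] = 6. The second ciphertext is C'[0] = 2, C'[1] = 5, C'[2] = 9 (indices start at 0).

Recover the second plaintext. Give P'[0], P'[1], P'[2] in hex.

In OFB with a reused IV, both messages share the same keystream S_i, so C_i ⊕ C'_i = P_i ⊕ P'_i and thus P'_i = P_i ⊕ C_i ⊕ C'_i.
P'[0]: 0 ⊕ 1 ⊕ 2 = 3.
P'[1]: 7 ⊕ 8 ⊕ 5 = A.
P'[2]: B ⊕ 6 ⊕ 9 = 4.

P'[0] = 3, P'[1] = A, P'[2] = 4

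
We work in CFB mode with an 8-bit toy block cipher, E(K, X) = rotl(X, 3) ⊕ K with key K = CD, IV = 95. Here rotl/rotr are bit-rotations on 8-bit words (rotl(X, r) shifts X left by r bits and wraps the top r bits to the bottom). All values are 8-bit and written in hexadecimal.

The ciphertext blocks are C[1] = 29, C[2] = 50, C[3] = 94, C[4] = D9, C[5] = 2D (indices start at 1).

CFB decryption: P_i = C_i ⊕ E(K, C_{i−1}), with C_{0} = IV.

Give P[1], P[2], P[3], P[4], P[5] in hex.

P[1]: E(K, 95) = 61; 29 ⊕ 61 = 48.
P[2]: E(K, 29) = 84; 50 ⊕ 84 = D4.
P[3]: E(K, 50) = 4F; 94 ⊕ 4F = DB.
P[4]: E(K, 94) = 69; D9 ⊕ 69 = B0.
P[5]: E(K, D9) = 03; 2D ⊕ 03 = 2E.

P[1] = 48, P[2] = D4, P[3] = DB, P[4] = B0, P[5] = 2E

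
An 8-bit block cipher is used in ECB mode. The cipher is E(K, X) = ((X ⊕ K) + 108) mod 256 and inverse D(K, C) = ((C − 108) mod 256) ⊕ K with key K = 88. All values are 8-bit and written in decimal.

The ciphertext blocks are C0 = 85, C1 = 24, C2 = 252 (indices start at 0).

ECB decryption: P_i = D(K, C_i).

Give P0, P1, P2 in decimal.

P0 = 177, P1 = 244, P2 = 200

P0: D(K, 85) = 177.
P1: D(K, 24) = 244.
P2: D(K, 252) = 200.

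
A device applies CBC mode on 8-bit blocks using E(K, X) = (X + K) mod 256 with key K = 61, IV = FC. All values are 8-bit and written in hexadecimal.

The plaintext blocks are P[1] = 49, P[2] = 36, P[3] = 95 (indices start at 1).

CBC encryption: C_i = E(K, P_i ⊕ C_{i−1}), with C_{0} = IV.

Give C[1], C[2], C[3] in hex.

C[1]: P[1] ⊕ FC = B5; E(K, B5) = 16.
C[2]: P[2] ⊕ 16 = 20; E(K, 20) = 81.
C[3]: P[3] ⊕ 81 = 14; E(K, 14) = 75.

C[1] = 16, C[2] = 81, C[3] = 75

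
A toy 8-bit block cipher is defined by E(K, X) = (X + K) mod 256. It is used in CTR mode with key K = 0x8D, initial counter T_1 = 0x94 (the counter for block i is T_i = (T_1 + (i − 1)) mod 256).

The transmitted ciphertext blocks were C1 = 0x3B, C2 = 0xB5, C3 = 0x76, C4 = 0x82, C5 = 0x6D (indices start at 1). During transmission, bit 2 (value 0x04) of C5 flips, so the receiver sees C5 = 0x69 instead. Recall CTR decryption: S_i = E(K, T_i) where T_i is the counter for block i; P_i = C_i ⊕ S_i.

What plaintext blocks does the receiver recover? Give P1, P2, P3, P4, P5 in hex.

P1 = 0x1A, P2 = 0x97, P3 = 0x55, P4 = 0xA6, P5 = 0x4C

Only C5 changed, to 0x69. In CTR, a change in C_i flips the same bit in P_i only; the keystream is unaffected. Decrypting the received ciphertext:
P1: T = 0x94, S = E(K, T) = 0x21; 0x3B ⊕ 0x21 = 0x1A.
P2: T = 0x95, S = E(K, T) = 0x22; 0xB5 ⊕ 0x22 = 0x97.
P3: T = 0x96, S = E(K, T) = 0x23; 0x76 ⊕ 0x23 = 0x55.
P4: T = 0x97, S = E(K, T) = 0x24; 0x82 ⊕ 0x24 = 0xA6.
P5: T = 0x98, S = E(K, T) = 0x25; 0x69 ⊕ 0x25 = 0x4C.
Blocks that differ from the original plaintext: P5.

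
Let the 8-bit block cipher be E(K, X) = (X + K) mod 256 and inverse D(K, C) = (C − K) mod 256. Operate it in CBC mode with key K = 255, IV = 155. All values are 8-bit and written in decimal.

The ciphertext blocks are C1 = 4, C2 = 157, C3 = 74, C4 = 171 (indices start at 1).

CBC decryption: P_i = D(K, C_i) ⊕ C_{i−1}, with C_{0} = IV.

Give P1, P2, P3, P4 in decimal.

P1: D(K, 4) = 5; 5 ⊕ 155 = 158.
P2: D(K, 157) = 158; 158 ⊕ 4 = 154.
P3: D(K, 74) = 75; 75 ⊕ 157 = 214.
P4: D(K, 171) = 172; 172 ⊕ 74 = 230.

P1 = 158, P2 = 154, P3 = 214, P4 = 230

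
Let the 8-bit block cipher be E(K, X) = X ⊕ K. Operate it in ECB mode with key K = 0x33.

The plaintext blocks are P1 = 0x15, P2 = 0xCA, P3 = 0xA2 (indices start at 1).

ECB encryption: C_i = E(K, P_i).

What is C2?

C2 = 0xF9

C2: E(K, 0xCA) = 0xF9.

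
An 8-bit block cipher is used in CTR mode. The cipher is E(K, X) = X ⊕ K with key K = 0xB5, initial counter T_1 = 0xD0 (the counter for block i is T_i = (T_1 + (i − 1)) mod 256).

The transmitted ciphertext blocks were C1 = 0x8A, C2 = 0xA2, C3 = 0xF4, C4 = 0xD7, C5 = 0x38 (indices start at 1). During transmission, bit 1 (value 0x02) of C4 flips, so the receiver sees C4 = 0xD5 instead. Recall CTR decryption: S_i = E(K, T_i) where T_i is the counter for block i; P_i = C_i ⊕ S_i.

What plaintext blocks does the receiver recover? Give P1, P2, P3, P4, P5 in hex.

P1 = 0xEF, P2 = 0xC6, P3 = 0x93, P4 = 0xB3, P5 = 0x59

Only C4 changed, to 0xD5. In CTR, a change in C_i flips the same bit in P_i only; the keystream is unaffected. Decrypting the received ciphertext:
P1: T = 0xD0, S = E(K, T) = 0x65; 0x8A ⊕ 0x65 = 0xEF.
P2: T = 0xD1, S = E(K, T) = 0x64; 0xA2 ⊕ 0x64 = 0xC6.
P3: T = 0xD2, S = E(K, T) = 0x67; 0xF4 ⊕ 0x67 = 0x93.
P4: T = 0xD3, S = E(K, T) = 0x66; 0xD5 ⊕ 0x66 = 0xB3.
P5: T = 0xD4, S = E(K, T) = 0x61; 0x38 ⊕ 0x61 = 0x59.
Blocks that differ from the original plaintext: P4.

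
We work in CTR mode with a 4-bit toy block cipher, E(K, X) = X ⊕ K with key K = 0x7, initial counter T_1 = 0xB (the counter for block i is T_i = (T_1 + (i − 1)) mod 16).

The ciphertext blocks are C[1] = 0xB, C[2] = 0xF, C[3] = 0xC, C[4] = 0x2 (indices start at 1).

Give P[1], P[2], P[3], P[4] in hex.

P[1] = 0x7, P[2] = 0x4, P[3] = 0x6, P[4] = 0xB

CTR decryption: S_i = E(K, T_i) where T_i is the counter for block i; P_i = C_i ⊕ S_i.
P[1]: T = 0xB, S = E(K, T) = 0xC; 0xB ⊕ 0xC = 0x7.
P[2]: T = 0xC, S = E(K, T) = 0xB; 0xF ⊕ 0xB = 0x4.
P[3]: T = 0xD, S = E(K, T) = 0xA; 0xC ⊕ 0xA = 0x6.
P[4]: T = 0xE, S = E(K, T) = 0x9; 0x2 ⊕ 0x9 = 0xB.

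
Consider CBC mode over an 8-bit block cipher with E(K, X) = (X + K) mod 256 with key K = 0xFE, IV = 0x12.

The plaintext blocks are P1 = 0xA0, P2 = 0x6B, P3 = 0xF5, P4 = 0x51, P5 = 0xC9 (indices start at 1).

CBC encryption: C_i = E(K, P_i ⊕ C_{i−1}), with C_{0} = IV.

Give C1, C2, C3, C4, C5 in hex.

C1 = 0xB0, C2 = 0xD9, C3 = 0x2A, C4 = 0x79, C5 = 0xAE

C1: P1 ⊕ 0x12 = 0xB2; E(K, 0xB2) = 0xB0.
C2: P2 ⊕ 0xB0 = 0xDB; E(K, 0xDB) = 0xD9.
C3: P3 ⊕ 0xD9 = 0x2C; E(K, 0x2C) = 0x2A.
C4: P4 ⊕ 0x2A = 0x7B; E(K, 0x7B) = 0x79.
C5: P5 ⊕ 0x79 = 0xB0; E(K, 0xB0) = 0xAE.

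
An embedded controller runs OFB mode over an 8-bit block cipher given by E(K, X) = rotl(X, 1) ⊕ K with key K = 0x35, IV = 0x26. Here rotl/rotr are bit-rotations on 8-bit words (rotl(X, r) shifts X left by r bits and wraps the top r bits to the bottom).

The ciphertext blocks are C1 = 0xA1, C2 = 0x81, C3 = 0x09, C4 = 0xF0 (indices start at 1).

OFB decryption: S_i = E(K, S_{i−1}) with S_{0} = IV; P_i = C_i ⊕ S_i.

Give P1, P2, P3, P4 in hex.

P1 = 0xD8, P2 = 0x46, P3 = 0xB3, P4 = 0xB0

P1: S = E(K, 0x26) = 0x79; 0xA1 ⊕ 0x79 = 0xD8.
P2: S = E(K, 0x79) = 0xC7; 0x81 ⊕ 0xC7 = 0x46.
P3: S = E(K, 0xC7) = 0xBA; 0x09 ⊕ 0xBA = 0xB3.
P4: S = E(K, 0xBA) = 0x40; 0xF0 ⊕ 0x40 = 0xB0.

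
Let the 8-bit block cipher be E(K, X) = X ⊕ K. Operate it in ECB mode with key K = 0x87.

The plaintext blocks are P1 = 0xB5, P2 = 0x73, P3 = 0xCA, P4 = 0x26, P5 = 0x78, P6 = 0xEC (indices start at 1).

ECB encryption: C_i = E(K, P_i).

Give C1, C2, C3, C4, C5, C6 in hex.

C1: E(K, 0xB5) = 0x32.
C2: E(K, 0x73) = 0xF4.
C3: E(K, 0xCA) = 0x4D.
C4: E(K, 0x26) = 0xA1.
C5: E(K, 0x78) = 0xFF.
C6: E(K, 0xEC) = 0x6B.

C1 = 0x32, C2 = 0xF4, C3 = 0x4D, C4 = 0xA1, C5 = 0xFF, C6 = 0x6B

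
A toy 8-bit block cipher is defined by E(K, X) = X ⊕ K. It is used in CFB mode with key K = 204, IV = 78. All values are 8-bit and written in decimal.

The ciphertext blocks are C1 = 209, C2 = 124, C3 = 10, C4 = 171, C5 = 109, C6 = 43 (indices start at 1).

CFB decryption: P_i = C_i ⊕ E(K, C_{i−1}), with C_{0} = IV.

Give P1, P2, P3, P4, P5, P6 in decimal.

P1 = 83, P2 = 97, P3 = 186, P4 = 109, P5 = 10, P6 = 138

P1: E(K, 78) = 130; 209 ⊕ 130 = 83.
P2: E(K, 209) = 29; 124 ⊕ 29 = 97.
P3: E(K, 124) = 176; 10 ⊕ 176 = 186.
P4: E(K, 10) = 198; 171 ⊕ 198 = 109.
P5: E(K, 171) = 103; 109 ⊕ 103 = 10.
P6: E(K, 109) = 161; 43 ⊕ 161 = 138.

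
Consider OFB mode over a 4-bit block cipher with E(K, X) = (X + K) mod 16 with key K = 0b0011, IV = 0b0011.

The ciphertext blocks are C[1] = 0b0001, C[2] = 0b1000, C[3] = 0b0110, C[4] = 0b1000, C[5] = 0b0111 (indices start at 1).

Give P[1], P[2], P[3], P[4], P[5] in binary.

P[1] = 0b0111, P[2] = 0b0001, P[3] = 0b1010, P[4] = 0b0111, P[5] = 0b0101

OFB decryption: S_i = E(K, S_{i−1}) with S_{0} = IV; P_i = C_i ⊕ S_i.
P[1]: S = E(K, 0b0011) = 0b0110; 0b0001 ⊕ 0b0110 = 0b0111.
P[2]: S = E(K, 0b0110) = 0b1001; 0b1000 ⊕ 0b1001 = 0b0001.
P[3]: S = E(K, 0b1001) = 0b1100; 0b0110 ⊕ 0b1100 = 0b1010.
P[4]: S = E(K, 0b1100) = 0b1111; 0b1000 ⊕ 0b1111 = 0b0111.
P[5]: S = E(K, 0b1111) = 0b0010; 0b0111 ⊕ 0b0010 = 0b0101.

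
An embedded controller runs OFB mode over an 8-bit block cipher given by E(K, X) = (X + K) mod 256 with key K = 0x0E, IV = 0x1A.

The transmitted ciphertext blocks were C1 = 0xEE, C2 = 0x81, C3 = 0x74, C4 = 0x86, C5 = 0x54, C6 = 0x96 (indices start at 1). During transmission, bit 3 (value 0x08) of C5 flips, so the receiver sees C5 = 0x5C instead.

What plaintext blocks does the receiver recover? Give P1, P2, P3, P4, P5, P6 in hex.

OFB decryption: S_i = E(K, S_{i−1}) with S_{0} = IV; P_i = C_i ⊕ S_i.
Only C5 changed, to 0x5C. In OFB, a change in C_i flips the same bit in P_i only; the keystream is unaffected. Decrypting the received ciphertext:
P1: S = E(K, 0x1A) = 0x28; 0xEE ⊕ 0x28 = 0xC6.
P2: S = E(K, 0x28) = 0x36; 0x81 ⊕ 0x36 = 0xB7.
P3: S = E(K, 0x36) = 0x44; 0x74 ⊕ 0x44 = 0x30.
P4: S = E(K, 0x44) = 0x52; 0x86 ⊕ 0x52 = 0xD4.
P5: S = E(K, 0x52) = 0x60; 0x5C ⊕ 0x60 = 0x3C.
P6: S = E(K, 0x60) = 0x6E; 0x96 ⊕ 0x6E = 0xF8.
Blocks that differ from the original plaintext: P5.

P1 = 0xC6, P2 = 0xB7, P3 = 0x30, P4 = 0xD4, P5 = 0x3C, P6 = 0xF8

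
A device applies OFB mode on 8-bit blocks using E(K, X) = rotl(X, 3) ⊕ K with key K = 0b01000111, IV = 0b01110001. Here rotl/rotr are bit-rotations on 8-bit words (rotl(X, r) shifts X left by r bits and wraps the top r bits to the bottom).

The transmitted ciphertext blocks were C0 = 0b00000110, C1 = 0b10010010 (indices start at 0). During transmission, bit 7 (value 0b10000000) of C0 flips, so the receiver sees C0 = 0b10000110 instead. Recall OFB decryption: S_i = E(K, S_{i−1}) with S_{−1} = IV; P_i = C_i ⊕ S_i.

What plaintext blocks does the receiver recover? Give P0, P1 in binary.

P0 = 0b01001010, P1 = 0b10110011

Only C0 changed, to 0b10000110. In OFB, a change in C_i flips the same bit in P_i only; the keystream is unaffected. Decrypting the received ciphertext:
P0: S = E(K, 0b01110001) = 0b11001100; 0b10000110 ⊕ 0b11001100 = 0b01001010.
P1: S = E(K, 0b11001100) = 0b00100001; 0b10010010 ⊕ 0b00100001 = 0b10110011.
Blocks that differ from the original plaintext: P0.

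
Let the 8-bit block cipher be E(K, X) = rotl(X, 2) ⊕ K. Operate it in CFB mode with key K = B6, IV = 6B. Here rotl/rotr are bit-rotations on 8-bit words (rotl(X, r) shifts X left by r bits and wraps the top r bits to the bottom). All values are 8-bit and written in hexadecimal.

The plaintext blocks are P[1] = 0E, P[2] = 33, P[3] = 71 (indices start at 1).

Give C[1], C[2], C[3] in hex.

CFB encryption: C_i = P_i ⊕ E(K, C_{i−1}), with C_{0} = IV.
C[1]: E(K, 6B) = 1B; 0E ⊕ 1B = 15.
C[2]: E(K, 15) = E2; 33 ⊕ E2 = D1.
C[3]: E(K, D1) = F1; 71 ⊕ F1 = 80.

C[1] = 15, C[2] = D1, C[3] = 80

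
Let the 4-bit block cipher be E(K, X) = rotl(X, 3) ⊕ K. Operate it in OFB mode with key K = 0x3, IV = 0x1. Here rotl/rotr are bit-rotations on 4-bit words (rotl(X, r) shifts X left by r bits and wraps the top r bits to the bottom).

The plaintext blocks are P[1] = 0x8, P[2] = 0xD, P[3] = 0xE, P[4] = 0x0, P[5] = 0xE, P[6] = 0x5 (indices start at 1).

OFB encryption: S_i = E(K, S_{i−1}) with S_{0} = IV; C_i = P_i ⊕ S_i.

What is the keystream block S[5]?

C[1]: S = E(K, 0x1) = 0xB; 0x8 ⊕ 0xB = 0x3.
C[2]: S = E(K, 0xB) = 0xE; 0xD ⊕ 0xE = 0x3.
C[3]: S = E(K, 0xE) = 0x4; 0xE ⊕ 0x4 = 0xA.
C[4]: S = E(K, 0x4) = 0x1; 0x0 ⊕ 0x1 = 0x1.
C[5]: S = E(K, 0x1) = 0xB; 0xE ⊕ 0xB = 0x5.
So S[5] = 0xB.

0xB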